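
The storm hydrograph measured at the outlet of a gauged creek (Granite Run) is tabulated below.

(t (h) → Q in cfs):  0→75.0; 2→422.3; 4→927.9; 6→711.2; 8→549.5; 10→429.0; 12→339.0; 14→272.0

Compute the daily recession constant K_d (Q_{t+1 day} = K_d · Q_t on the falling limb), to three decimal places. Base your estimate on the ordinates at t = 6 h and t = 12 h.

K_d ≈ 0.052

Between t = 6 h and t = 12 h the flow falls from 711.2 to 339.0 cfs over 3×2 h = 6 h.
Per-interval ratio K = (339.0/711.2)^(1/3) = 0.7812; K_d = K^(24/2) = 0.052.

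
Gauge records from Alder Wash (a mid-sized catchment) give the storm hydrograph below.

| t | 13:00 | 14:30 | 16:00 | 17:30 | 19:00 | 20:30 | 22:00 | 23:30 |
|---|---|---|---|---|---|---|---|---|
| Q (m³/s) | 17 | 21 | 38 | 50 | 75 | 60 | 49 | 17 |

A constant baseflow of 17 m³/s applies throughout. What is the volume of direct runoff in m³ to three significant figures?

V ≈ 1.03 × 10^6 m³

Direct-runoff ordinates (Q − Q_b): 0.0, 4.0, 21.0, 33.0, 58.0, 43.0, 32.0, 0.0 m³/s.
ΣQ_DR = 191.0 m³/s.
With Δt = 1.5 h = 5400 s, V = ΣQ_DR · Δt = 191.0 × 5400 = 1.03 × 10^6 m³.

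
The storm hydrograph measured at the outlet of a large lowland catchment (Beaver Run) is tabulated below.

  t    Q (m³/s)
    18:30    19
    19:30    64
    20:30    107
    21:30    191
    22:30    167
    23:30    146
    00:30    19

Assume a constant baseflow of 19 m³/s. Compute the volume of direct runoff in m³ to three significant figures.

Direct-runoff ordinates (Q − Q_b): 0.0, 45.0, 88.0, 172.0, 148.0, 127.0, 0.0 m³/s.
ΣQ_DR = 580.0 m³/s.
With Δt = 1 h = 3600 s, V = ΣQ_DR · Δt = 580.0 × 3600 = 2.09 × 10^6 m³.

V ≈ 2.09 × 10^6 m³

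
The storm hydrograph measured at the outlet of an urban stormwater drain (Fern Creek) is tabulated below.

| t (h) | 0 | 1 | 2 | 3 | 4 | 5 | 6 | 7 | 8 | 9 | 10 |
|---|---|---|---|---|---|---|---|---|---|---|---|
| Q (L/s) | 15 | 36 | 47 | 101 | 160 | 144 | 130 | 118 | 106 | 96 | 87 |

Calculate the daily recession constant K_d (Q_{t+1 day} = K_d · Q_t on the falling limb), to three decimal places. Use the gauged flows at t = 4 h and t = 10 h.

Between t = 4 h and t = 10 h the flow falls from 160 to 87 L/s over 6×1 h = 6 h.
Per-interval ratio K = (87/160)^(1/6) = 0.9034; K_d = K^(24/1) = 0.087.

K_d ≈ 0.087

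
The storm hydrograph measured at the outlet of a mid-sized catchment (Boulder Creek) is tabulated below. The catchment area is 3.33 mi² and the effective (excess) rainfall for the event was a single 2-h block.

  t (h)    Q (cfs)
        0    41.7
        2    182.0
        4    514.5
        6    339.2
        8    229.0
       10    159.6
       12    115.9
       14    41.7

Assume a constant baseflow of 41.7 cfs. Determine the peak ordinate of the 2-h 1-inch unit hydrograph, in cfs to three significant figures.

Direct runoff: 0.0, 140.3, 472.8, 297.5, 187.3, 117.9, 74.2, 0.0 cfs; ΣQ_DR = 1290 cfs, peak = 472.8 cfs.
Runoff depth d = ΣQ_DR·Δt / A = 1290 × 7200 / (3.33 mi²) = 1.201 in.
The 1-inch UH is the DRH scaled by (1 in)/d, so U_p = 472.8 × 1/1.201 = 394 cfs.

U_p ≈ 394 cfs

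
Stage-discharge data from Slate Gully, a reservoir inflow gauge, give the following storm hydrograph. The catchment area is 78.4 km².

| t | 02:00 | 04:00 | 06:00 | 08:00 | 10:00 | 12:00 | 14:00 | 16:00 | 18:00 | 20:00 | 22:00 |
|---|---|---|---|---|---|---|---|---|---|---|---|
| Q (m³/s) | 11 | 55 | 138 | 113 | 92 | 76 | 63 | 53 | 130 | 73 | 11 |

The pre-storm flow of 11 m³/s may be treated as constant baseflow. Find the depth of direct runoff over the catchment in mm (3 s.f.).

Direct runoff: 0.0, 44.0, 127.0, 102.0, 81.0, 65.0, 52.0, 42.0, 119.0, 62.0, 0.0 m³/s; ΣQ_DR = 694.0 m³/s.
V = ΣQ_DR · Δt = 694.0 × 7200 s = 4.997 × 10^6 m³.
Over A = 78.4 km², depth = V / A = 63.7 mm.

d ≈ 63.7 mm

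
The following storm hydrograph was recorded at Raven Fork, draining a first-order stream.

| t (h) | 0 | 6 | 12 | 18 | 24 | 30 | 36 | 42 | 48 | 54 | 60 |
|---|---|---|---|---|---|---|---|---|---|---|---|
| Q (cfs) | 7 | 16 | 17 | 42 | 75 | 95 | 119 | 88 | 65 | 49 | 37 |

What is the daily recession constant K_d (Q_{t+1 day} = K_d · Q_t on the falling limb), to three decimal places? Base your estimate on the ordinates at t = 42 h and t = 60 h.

Between t = 42 h and t = 60 h the flow falls from 88 to 37 cfs over 3×6 h = 18 h.
Per-interval ratio K = (37/88)^(1/3) = 0.7492; K_d = K^(24/6) = 0.315.

K_d ≈ 0.315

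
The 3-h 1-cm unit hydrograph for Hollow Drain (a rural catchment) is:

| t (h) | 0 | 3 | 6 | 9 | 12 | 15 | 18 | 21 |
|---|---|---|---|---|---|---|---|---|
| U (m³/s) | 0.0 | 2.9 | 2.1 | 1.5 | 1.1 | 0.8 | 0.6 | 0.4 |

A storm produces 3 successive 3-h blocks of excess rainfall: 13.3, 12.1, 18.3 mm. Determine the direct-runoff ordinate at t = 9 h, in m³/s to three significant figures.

Q ≈ 9.84 m³/s

By discrete convolution, Q_j = Σ (P_i / 10 mm) · U_{j−i}.
At t = 9 h (j=3): Q = (13.3/10)·1.5 + (12.1/10)·2.1 + (18.3/10)·2.9 = 9.84 m³/s.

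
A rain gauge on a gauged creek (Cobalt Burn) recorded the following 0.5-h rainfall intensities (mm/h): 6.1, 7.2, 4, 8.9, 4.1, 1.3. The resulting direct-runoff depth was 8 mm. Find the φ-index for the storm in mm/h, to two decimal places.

Only the 5 blocks with intensity above φ contribute runoff: 6.1, 7.2, 4, 8.9, 4.1 mm/h.
Σ(I−φ)·Δt = d  ⇒  (6.1+7.2+4+8.9+4.1 − 5φ)·0.5 = 8
φ = (30.30 − 8/0.5) / 5 = 2.86 mm/h.

φ ≈ 2.86 mm/h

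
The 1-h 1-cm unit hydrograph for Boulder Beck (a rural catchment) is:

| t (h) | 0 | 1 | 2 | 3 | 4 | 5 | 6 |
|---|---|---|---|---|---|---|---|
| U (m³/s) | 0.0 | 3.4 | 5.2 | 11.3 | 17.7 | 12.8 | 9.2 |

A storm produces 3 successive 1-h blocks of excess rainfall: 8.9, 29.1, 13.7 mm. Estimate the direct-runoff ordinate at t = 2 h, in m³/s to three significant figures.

Q ≈ 14.5 m³/s

By discrete convolution, Q_j = Σ (P_i / 10 mm) · U_{j−i}.
At t = 2 h (j=2): Q = (8.9/10)·5.2 + (29.1/10)·3.4 + (13.7/10)·0.0 = 14.5 m³/s.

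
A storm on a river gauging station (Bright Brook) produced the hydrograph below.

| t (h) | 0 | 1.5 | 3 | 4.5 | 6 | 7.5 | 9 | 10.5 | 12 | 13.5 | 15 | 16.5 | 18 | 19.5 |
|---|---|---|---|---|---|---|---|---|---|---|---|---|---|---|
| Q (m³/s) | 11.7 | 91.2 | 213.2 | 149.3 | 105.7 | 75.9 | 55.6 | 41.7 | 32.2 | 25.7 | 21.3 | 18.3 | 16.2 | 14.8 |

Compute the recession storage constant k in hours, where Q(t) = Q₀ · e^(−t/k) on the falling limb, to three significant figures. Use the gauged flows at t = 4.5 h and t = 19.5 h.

k ≈ 6.49 h

On the falling limb, Q drops from 149.3 to 14.8 m³/s between t = 4.5 h and t = 19.5 h (Δt = 15 h).
k = −Δt / ln(Q₂/Q₁) = −15 / ln(14.8/149.3) = 6.49 h.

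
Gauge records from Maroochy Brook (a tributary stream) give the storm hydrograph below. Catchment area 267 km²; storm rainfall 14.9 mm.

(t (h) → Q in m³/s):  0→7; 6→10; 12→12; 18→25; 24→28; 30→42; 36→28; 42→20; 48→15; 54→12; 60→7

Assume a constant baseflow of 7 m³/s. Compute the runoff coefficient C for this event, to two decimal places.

ΣQ_DR = 129.0 m³/s; V = ΣQ_DR·Δt = 2.786 × 10^6 m³.
Runoff depth d = V / A = 10.44 mm.
C = d / P = 10.44 / 14.9 = 0.70.

C ≈ 0.70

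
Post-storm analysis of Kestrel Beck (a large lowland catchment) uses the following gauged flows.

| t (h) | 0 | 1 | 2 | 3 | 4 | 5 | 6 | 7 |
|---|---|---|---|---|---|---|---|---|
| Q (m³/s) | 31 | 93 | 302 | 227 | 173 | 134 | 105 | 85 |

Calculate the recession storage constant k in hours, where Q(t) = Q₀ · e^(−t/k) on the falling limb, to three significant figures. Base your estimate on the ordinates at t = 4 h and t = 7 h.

On the falling limb, Q drops from 173 to 85 m³/s between t = 4 h and t = 7 h (Δt = 3 h).
k = −Δt / ln(Q₂/Q₁) = −3 / ln(85/173) = 4.22 h.

k ≈ 4.22 h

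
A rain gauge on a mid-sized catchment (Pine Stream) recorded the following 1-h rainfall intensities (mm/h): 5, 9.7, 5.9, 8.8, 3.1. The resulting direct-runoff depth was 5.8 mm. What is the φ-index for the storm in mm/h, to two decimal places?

φ ≈ 6.35 mm/h

Only the 2 blocks with intensity above φ contribute runoff: 9.7, 8.8 mm/h.
Σ(I−φ)·Δt = d  ⇒  (9.7+8.8 − 2φ)·1 = 5.8
φ = (18.50 − 5.8/1) / 2 = 6.35 mm/h.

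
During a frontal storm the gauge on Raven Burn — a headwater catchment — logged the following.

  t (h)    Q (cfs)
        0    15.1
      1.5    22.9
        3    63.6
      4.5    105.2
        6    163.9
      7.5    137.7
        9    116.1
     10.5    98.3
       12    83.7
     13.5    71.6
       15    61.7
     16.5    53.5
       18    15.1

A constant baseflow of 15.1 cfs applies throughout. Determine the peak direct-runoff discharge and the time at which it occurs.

Q_p = 148.8 cfs at t = 6 h

Subtracting baseflow gives direct-runoff ordinates: 0.0, 7.8, 48.5, 90.1, 148.8, 122.6, 101.0, 83.2, 68.6, 56.5, 46.6, 38.4, 0.0 cfs.
The maximum is 148.8 cfs, occurring at the reading for t = 6 h.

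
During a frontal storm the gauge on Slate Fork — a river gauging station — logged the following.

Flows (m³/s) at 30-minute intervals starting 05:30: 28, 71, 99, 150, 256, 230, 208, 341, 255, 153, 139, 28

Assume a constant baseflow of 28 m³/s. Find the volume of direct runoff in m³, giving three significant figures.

Direct-runoff ordinates (Q − Q_b): 0.0, 43.0, 71.0, 122.0, 228.0, 202.0, 180.0, 313.0, 227.0, 125.0, 111.0, 0.0 m³/s.
ΣQ_DR = 1622 m³/s.
With Δt = 0.5 h = 1800 s, V = ΣQ_DR · Δt = 1622 × 1800 = 2.92 × 10^6 m³.

V ≈ 2.92 × 10^6 m³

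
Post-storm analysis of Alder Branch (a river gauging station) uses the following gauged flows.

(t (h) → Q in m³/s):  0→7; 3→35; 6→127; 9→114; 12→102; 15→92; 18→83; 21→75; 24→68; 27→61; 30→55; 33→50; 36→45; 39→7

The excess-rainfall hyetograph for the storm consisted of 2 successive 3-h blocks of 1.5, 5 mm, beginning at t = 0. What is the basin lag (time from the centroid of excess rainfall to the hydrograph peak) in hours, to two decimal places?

t_L ≈ 2.19 h

Centroid of excess rainfall: t_c = Σ P_i·t̄_i / ΣP_i = 3.8077 h (block centres at 1.5, 4.5 h).
Hydrograph peak occurs at t = 6 h, so basin lag t_L = 6 − 3.8077 = 2.19 h.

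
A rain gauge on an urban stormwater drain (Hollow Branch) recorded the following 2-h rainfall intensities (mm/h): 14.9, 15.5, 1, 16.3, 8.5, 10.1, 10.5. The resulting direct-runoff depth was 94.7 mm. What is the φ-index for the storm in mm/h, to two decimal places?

Only the 6 blocks with intensity above φ contribute runoff: 14.9, 15.5, 16.3, 8.5, 10.1, 10.5 mm/h.
Σ(I−φ)·Δt = d  ⇒  (14.9+15.5+16.3+8.5+10.1+10.5 − 6φ)·2 = 94.7
φ = (75.80 − 94.7/2) / 6 = 4.74 mm/h.

φ ≈ 4.74 mm/h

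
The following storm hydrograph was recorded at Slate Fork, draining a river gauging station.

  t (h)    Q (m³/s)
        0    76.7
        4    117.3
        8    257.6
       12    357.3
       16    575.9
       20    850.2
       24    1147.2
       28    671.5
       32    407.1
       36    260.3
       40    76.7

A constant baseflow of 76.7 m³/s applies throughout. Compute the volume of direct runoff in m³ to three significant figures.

Direct-runoff ordinates (Q − Q_b): 0.0, 40.6, 180.9, 280.6, 499.2, 773.5, 1070.5, 594.8, 330.4, 183.6, 0.0 m³/s.
ΣQ_DR = 3954 m³/s.
With Δt = 4 h = 14400 s, V = ΣQ_DR · Δt = 3954 × 14400 = 5.69 × 10^7 m³.

V ≈ 5.69 × 10^7 m³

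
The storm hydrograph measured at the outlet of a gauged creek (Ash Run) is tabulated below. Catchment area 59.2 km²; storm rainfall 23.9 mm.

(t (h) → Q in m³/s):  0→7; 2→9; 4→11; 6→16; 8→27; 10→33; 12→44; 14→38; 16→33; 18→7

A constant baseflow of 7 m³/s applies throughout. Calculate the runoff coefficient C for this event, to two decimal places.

C ≈ 0.79

ΣQ_DR = 155.0 m³/s; V = ΣQ_DR·Δt = 1.116 × 10^6 m³.
Runoff depth d = V / A = 18.85 mm.
C = d / P = 18.85 / 23.9 = 0.79.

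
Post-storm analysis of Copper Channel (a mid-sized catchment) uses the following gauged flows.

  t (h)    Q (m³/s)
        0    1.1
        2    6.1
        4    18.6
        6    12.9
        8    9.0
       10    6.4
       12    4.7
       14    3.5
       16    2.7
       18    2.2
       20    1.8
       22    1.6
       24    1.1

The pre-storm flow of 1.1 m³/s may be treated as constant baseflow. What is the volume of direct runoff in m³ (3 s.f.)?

Direct-runoff ordinates (Q − Q_b): 0.0, 5.0, 17.5, 11.8, 7.9, 5.3, 3.6, 2.4, 1.6, 1.1, 0.7, 0.5, 0.0 m³/s.
ΣQ_DR = 57.40 m³/s.
With Δt = 2 h = 7200 s, V = ΣQ_DR · Δt = 57.40 × 7200 = 4.13 × 10^5 m³.

V ≈ 4.13 × 10^5 m³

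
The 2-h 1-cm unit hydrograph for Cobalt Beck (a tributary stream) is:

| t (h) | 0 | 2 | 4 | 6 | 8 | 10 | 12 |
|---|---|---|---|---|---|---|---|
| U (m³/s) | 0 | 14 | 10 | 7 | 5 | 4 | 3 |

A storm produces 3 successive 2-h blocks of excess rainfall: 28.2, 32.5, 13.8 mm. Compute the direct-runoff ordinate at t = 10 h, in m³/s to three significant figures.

Q ≈ 37.2 m³/s

By discrete convolution, Q_j = Σ (P_i / 10 mm) · U_{j−i}.
At t = 10 h (j=5): Q = (28.2/10)·4 + (32.5/10)·5 + (13.8/10)·7 = 37.2 m³/s.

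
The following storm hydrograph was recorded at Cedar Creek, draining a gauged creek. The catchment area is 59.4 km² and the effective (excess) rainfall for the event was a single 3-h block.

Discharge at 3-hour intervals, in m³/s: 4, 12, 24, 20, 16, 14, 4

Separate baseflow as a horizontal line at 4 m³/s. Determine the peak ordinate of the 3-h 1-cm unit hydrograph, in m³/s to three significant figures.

U_p ≈ 16.7 m³/s

Direct runoff: 0.0, 8.0, 20.0, 16.0, 12.0, 10.0, 0.0 m³/s; ΣQ_DR = 66.00 m³/s, peak = 20.0 m³/s.
Runoff depth d = ΣQ_DR·Δt / A = 66.00 × 10800 / (59.4 km²) = 12.00 mm.
The 1-cm UH is the DRH scaled by (10 mm)/d, so U_p = 20.0 × 10/12.00 = 16.7 m³/s.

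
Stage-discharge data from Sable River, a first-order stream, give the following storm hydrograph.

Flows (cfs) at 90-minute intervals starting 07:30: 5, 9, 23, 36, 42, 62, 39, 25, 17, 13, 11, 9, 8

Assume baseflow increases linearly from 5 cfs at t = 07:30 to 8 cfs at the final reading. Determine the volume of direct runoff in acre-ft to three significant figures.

Direct-runoff ordinates (Q − Q_b): 0.00, 3.75, 17.50, 30.25, 36.00, 55.75, 32.50, 18.25, 10.00, 5.75, 3.50, 1.25, 0.00 cfs.
ΣQ_DR = 214.5 cfs.
With Δt = 1.5 h = 5400 s, V = ΣQ_DR · Δt = 214.5 × 5400 = 1.16 × 10^6 ft³ = 26.6 acre-ft.

V ≈ 26.6 acre-ft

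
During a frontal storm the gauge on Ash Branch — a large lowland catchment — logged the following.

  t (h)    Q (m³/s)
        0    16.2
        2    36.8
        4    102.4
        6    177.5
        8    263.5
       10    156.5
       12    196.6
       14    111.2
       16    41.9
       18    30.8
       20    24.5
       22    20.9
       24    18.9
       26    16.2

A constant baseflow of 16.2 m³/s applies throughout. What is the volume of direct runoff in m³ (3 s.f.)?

Direct-runoff ordinates (Q − Q_b): 0.0, 20.6, 86.2, 161.3, 247.3, 140.3, 180.4, 95.0, 25.7, 14.6, 8.3, 4.7, 2.7, 0.0 m³/s.
ΣQ_DR = 987.1 m³/s.
With Δt = 2 h = 7200 s, V = ΣQ_DR · Δt = 987.1 × 7200 = 7.11 × 10^6 m³.

V ≈ 7.11 × 10^6 m³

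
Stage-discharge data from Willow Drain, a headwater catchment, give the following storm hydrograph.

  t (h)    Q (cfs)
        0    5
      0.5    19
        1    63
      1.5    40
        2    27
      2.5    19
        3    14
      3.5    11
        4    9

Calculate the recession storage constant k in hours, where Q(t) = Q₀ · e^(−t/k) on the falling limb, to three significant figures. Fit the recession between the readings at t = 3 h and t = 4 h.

On the falling limb, Q drops from 14 to 9 cfs between t = 3 h and t = 4 h (Δt = 1 h).
k = −Δt / ln(Q₂/Q₁) = −1 / ln(9/14) = 2.26 h.

k ≈ 2.26 h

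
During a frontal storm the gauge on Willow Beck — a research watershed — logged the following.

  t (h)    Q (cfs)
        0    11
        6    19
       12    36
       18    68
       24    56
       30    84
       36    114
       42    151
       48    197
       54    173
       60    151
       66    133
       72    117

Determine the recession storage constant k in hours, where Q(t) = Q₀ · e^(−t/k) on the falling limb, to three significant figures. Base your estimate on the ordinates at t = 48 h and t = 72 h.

On the falling limb, Q drops from 197 to 117 cfs between t = 48 h and t = 72 h (Δt = 24 h).
k = −Δt / ln(Q₂/Q₁) = −24 / ln(117/197) = 46.1 h.

k ≈ 46.1 h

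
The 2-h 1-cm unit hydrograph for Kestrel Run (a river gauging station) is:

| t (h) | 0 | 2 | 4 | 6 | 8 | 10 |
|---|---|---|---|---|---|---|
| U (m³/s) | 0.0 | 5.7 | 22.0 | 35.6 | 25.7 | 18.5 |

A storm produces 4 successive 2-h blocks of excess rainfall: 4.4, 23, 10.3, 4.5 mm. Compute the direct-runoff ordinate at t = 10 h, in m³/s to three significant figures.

Q ≈ 114 m³/s

By discrete convolution, Q_j = Σ (P_i / 10 mm) · U_{j−i}.
At t = 10 h (j=5): Q = (4.4/10)·18.5 + (23/10)·25.7 + (10.3/10)·35.6 + (4.5/10)·22.0 = 114 m³/s.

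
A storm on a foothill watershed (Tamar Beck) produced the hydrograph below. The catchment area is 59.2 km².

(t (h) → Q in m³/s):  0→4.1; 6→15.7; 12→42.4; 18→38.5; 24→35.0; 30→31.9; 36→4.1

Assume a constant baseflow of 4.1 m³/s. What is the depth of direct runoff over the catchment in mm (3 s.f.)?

Direct runoff: 0.0, 11.6, 38.3, 34.4, 30.9, 27.8, 0.0 m³/s; ΣQ_DR = 143.0 m³/s.
V = ΣQ_DR · Δt = 143.0 × 21600 s = 3.089 × 10^6 m³.
Over A = 59.2 km², depth = V / A = 52.2 mm.

d ≈ 52.2 mm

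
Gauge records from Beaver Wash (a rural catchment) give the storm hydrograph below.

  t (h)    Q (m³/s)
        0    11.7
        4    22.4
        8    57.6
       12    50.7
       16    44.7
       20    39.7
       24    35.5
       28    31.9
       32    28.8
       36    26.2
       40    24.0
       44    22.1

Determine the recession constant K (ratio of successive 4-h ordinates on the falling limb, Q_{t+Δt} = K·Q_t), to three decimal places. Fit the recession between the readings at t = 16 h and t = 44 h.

Using the recession-limb readings at t = 16 h and t = 44 h: Q falls from 44.7 to 22.1 m³/s over 7 intervals.
K = (Q₂/Q₁)^(1/7) = (22.1/44.7)^(1/7) = 0.904.

K ≈ 0.904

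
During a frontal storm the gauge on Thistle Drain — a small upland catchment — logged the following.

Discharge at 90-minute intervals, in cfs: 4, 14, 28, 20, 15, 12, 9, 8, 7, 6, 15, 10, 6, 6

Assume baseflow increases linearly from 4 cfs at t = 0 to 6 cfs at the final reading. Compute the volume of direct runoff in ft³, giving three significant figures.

Direct-runoff ordinates (Q − Q_b): 0.00, 9.85, 23.69, 15.54, 10.38, 7.23, 4.08, 2.92, 1.77, 0.62, 9.46, 4.31, 0.15, 0.00 cfs.
ΣQ_DR = 90.00 cfs.
With Δt = 1.5 h = 5400 s, V = ΣQ_DR · Δt = 90.00 × 5400 = 4.86 × 10^5 ft³.

V ≈ 4.86 × 10^5 ft³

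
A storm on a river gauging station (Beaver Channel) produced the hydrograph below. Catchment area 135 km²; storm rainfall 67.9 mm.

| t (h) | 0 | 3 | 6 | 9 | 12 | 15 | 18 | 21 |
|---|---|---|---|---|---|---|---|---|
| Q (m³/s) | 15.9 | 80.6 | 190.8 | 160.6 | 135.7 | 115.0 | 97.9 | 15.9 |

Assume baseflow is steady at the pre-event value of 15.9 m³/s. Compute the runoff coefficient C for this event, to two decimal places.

ΣQ_DR = 685.2 m³/s; V = ΣQ_DR·Δt = 7.400 × 10^6 m³.
Runoff depth d = V / A = 54.82 mm.
C = d / P = 54.82 / 67.9 = 0.81.

C ≈ 0.81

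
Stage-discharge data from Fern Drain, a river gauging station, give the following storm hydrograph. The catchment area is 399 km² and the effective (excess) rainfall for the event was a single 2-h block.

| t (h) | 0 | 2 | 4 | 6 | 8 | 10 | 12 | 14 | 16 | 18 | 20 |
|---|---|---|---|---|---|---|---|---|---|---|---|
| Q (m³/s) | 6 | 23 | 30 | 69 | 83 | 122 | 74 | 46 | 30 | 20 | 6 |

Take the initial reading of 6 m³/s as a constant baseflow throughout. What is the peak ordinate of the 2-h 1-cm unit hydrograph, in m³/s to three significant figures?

U_p ≈ 145 m³/s

Direct runoff: 0.0, 17.0, 24.0, 63.0, 77.0, 116.0, 68.0, 40.0, 24.0, 14.0, 0.0 m³/s; ΣQ_DR = 443.0 m³/s, peak = 116.0 m³/s.
Runoff depth d = ΣQ_DR·Δt / A = 443.0 × 7200 / (399 km²) = 7.994 mm.
The 1-cm UH is the DRH scaled by (10 mm)/d, so U_p = 116.0 × 10/7.994 = 145 m³/s.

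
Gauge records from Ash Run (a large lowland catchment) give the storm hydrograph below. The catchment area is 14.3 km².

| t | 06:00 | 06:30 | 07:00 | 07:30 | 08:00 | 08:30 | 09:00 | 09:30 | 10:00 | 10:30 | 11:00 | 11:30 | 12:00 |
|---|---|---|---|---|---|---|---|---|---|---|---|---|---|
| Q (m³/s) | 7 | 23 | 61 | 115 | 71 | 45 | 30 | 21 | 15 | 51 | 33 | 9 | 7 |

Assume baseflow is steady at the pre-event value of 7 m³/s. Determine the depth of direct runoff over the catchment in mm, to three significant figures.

d ≈ 50.0 mm

Direct runoff: 0.0, 16.0, 54.0, 108.0, 64.0, 38.0, 23.0, 14.0, 8.0, 44.0, 26.0, 2.0, 0.0 m³/s; ΣQ_DR = 397.0 m³/s.
V = ΣQ_DR · Δt = 397.0 × 1800 s = 7.146 × 10^5 m³.
Over A = 14.3 km², depth = V / A = 50.0 mm.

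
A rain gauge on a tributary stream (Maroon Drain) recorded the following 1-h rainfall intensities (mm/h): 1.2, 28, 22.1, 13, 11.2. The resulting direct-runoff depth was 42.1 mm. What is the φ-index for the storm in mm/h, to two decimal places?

Only the 4 blocks with intensity above φ contribute runoff: 28, 22.1, 13, 11.2 mm/h.
Σ(I−φ)·Δt = d  ⇒  (28+22.1+13+11.2 − 4φ)·1 = 42.1
φ = (74.30 − 42.1/1) / 4 = 8.05 mm/h.

φ ≈ 8.05 mm/h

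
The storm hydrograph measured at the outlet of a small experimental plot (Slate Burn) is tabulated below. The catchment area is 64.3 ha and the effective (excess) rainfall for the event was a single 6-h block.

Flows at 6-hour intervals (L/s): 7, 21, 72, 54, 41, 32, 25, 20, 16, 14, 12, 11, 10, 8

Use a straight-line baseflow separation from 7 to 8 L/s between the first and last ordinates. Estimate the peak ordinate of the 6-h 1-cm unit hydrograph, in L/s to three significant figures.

U_p ≈ 81.1 L/s

Direct runoff: 0.00, 13.92, 64.85, 46.77, 33.69, 24.62, 17.54, 12.46, 8.38, 6.31, 4.23, 3.15, 2.08, 0.00 L/s; ΣQ_DR = 238.0 L/s, peak = 64.85 L/s.
Runoff depth d = ΣQ_DR·Δt / A = 238.0 × 21600 / (64.3 ha) = 7.995 mm.
The 1-cm UH is the DRH scaled by (10 mm)/d, so U_p = 64.85 × 10/7.995 = 81.1 L/s.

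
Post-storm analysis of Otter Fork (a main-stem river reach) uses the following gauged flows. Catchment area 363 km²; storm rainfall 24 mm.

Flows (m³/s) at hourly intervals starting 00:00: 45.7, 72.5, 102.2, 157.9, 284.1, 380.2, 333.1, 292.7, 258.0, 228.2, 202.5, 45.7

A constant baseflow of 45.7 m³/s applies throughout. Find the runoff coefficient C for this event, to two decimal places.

C ≈ 0.77

ΣQ_DR = 1854 m³/s; V = ΣQ_DR·Δt = 6.676 × 10^6 m³.
Runoff depth d = V / A = 18.39 mm.
C = d / P = 18.39 / 24 = 0.77.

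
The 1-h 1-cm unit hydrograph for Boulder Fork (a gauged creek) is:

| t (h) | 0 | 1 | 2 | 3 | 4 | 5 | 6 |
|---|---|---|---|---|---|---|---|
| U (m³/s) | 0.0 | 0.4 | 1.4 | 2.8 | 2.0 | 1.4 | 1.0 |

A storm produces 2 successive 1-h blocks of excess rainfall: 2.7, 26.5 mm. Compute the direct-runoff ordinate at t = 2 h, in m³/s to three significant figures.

By discrete convolution, Q_j = Σ (P_i / 10 mm) · U_{j−i}.
At t = 2 h (j=2): Q = (2.7/10)·1.4 + (26.5/10)·0.4 = 1.44 m³/s.

Q ≈ 1.44 m³/s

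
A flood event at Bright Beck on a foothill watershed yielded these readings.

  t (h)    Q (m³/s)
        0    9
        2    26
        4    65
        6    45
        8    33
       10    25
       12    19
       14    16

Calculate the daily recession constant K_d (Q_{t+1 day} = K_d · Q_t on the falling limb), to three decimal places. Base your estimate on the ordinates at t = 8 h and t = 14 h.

Between t = 8 h and t = 14 h the flow falls from 33 to 16 m³/s over 3×2 h = 6 h.
Per-interval ratio K = (16/33)^(1/3) = 0.7856; K_d = K^(24/2) = 0.055.

K_d ≈ 0.055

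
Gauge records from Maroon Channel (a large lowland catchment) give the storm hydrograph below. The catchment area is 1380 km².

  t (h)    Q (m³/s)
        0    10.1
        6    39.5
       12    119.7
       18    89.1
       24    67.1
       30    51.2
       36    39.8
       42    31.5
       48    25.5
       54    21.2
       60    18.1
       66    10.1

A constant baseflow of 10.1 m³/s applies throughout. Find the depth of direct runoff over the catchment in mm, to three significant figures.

Direct runoff: 0.0, 29.4, 109.6, 79.0, 57.0, 41.1, 29.7, 21.4, 15.4, 11.1, 8.0, 0.0 m³/s; ΣQ_DR = 401.7 m³/s.
V = ΣQ_DR · Δt = 401.7 × 21600 s = 8.677 × 10^6 m³.
Over A = 1380 km², depth = V / A = 6.29 mm.

d ≈ 6.29 mm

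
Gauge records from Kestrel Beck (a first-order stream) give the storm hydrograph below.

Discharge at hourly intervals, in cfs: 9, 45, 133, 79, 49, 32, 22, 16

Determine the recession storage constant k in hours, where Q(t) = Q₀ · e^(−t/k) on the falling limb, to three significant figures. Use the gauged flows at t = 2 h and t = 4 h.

On the falling limb, Q drops from 133 to 49 cfs between t = 2 h and t = 4 h (Δt = 2 h).
k = −Δt / ln(Q₂/Q₁) = −2 / ln(49/133) = 2.00 h.

k ≈ 2.00 h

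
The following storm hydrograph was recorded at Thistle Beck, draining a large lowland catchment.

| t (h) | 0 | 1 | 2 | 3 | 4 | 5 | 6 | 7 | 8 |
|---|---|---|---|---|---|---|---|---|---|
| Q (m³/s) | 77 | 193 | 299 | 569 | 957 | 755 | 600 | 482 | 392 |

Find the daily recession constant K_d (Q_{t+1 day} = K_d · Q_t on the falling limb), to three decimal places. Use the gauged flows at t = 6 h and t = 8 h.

K_d ≈ 0.006

Between t = 6 h and t = 8 h the flow falls from 600 to 392 m³/s over 2×1 h = 2 h.
Per-interval ratio K = (392/600)^(1/2) = 0.8083; K_d = K^(24/1) = 0.006.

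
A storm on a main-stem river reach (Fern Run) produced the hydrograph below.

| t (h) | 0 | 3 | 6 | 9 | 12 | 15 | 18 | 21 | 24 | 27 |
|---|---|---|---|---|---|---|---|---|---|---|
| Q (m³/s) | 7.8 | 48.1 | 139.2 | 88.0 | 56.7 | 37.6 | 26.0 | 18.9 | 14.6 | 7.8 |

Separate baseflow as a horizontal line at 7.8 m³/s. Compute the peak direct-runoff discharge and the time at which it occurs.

Q_p = 131.4 m³/s at t = 6 h

Subtracting baseflow gives direct-runoff ordinates: 0.0, 40.3, 131.4, 80.2, 48.9, 29.8, 18.2, 11.1, 6.8, 0.0 m³/s.
The maximum is 131.4 m³/s, occurring at the reading for t = 6 h.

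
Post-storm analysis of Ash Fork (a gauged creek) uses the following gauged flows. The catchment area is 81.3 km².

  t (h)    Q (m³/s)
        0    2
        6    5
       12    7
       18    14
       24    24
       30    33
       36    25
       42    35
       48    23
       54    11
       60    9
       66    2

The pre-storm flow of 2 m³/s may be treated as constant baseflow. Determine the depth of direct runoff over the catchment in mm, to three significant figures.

d ≈ 44.1 mm

Direct runoff: 0.0, 3.0, 5.0, 12.0, 22.0, 31.0, 23.0, 33.0, 21.0, 9.0, 7.0, 0.0 m³/s; ΣQ_DR = 166.0 m³/s.
V = ΣQ_DR · Δt = 166.0 × 21600 s = 3.586 × 10^6 m³.
Over A = 81.3 km², depth = V / A = 44.1 mm.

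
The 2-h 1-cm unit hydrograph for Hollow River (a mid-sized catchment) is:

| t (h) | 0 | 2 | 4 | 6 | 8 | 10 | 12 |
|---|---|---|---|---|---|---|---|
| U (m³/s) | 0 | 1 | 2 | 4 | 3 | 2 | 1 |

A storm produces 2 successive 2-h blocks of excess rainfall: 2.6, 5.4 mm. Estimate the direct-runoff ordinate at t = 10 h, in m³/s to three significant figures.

By discrete convolution, Q_j = Σ (P_i / 10 mm) · U_{j−i}.
At t = 10 h (j=5): Q = (2.6/10)·2 + (5.4/10)·3 = 2.14 m³/s.

Q ≈ 2.14 m³/s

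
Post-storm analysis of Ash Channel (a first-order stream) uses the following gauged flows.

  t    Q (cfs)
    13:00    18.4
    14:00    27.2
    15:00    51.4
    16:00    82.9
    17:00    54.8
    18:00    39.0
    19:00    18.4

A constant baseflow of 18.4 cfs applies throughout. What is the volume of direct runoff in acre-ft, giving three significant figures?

Direct-runoff ordinates (Q − Q_b): 0.0, 8.8, 33.0, 64.5, 36.4, 20.6, 0.0 cfs.
ΣQ_DR = 163.3 cfs.
With Δt = 1 h = 3600 s, V = ΣQ_DR · Δt = 163.3 × 3600 = 5.88 × 10^5 ft³ = 13.5 acre-ft.

V ≈ 13.5 acre-ft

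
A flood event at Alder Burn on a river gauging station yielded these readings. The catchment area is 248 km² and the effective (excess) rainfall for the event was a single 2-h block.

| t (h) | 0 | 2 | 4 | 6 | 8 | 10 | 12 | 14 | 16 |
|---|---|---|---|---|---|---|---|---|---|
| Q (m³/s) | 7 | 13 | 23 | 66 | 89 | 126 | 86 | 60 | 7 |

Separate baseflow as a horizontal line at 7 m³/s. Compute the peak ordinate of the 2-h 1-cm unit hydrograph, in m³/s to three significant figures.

Direct runoff: 0.0, 6.0, 16.0, 59.0, 82.0, 119.0, 79.0, 53.0, 0.0 m³/s; ΣQ_DR = 414.0 m³/s, peak = 119.0 m³/s.
Runoff depth d = ΣQ_DR·Δt / A = 414.0 × 7200 / (248 km²) = 12.02 mm.
The 1-cm UH is the DRH scaled by (10 mm)/d, so U_p = 119.0 × 10/12.02 = 99.0 m³/s.

U_p ≈ 99.0 m³/s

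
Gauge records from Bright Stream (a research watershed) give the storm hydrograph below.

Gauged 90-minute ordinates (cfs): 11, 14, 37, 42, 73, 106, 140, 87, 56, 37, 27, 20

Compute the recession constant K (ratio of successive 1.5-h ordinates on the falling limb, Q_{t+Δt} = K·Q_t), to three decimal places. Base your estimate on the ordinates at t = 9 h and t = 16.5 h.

Using the recession-limb readings at t = 9 h and t = 16.5 h: Q falls from 140 to 20 cfs over 5 intervals.
K = (Q₂/Q₁)^(1/5) = (20/140)^(1/5) = 0.678.

K ≈ 0.678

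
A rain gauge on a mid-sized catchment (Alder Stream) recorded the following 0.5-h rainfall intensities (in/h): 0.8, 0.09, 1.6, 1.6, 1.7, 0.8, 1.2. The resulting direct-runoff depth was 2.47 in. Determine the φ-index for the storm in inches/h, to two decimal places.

φ ≈ 0.46 in/h

Only the 6 blocks with intensity above φ contribute runoff: 0.8, 1.6, 1.6, 1.7, 0.8, 1.2 in/h.
Σ(I−φ)·Δt = d  ⇒  (0.8+1.6+1.6+1.7+0.8+1.2 − 6φ)·0.5 = 2.47
φ = (7.700 − 2.47/0.5) / 6 = 0.46 in/h.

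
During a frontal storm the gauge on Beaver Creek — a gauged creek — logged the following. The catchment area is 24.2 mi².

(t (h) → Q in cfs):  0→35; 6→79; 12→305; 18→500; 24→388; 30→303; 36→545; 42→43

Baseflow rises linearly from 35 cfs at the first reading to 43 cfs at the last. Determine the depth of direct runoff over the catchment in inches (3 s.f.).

Direct runoff: 0.00, 42.86, 267.71, 461.57, 348.43, 262.29, 503.14, 0.00 cfs; ΣQ_DR = 1886 cfs.
V = ΣQ_DR · Δt = 1886 × 21600 s = 4.074 × 10^7 ft³.
Over A = 24.2 mi², depth = V / A = 0.725 in.

d ≈ 0.725 in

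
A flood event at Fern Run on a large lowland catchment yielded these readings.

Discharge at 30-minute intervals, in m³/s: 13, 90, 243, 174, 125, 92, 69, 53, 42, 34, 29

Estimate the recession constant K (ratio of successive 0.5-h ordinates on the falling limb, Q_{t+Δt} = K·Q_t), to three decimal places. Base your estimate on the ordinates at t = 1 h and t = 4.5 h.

K ≈ 0.755

Using the recession-limb readings at t = 1 h and t = 4.5 h: Q falls from 243 to 34 m³/s over 7 intervals.
K = (Q₂/Q₁)^(1/7) = (34/243)^(1/7) = 0.755.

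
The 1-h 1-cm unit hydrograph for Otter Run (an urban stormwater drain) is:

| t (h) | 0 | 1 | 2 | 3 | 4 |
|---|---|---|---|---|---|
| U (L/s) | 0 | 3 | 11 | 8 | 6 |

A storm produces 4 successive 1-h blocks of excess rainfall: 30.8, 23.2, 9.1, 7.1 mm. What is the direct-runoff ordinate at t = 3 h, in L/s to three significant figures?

By discrete convolution, Q_j = Σ (P_i / 10 mm) · U_{j−i}.
At t = 3 h (j=3): Q = (30.8/10)·8 + (23.2/10)·11 + (9.1/10)·3 + (7.1/10)·0 = 52.9 L/s.

Q ≈ 52.9 L/s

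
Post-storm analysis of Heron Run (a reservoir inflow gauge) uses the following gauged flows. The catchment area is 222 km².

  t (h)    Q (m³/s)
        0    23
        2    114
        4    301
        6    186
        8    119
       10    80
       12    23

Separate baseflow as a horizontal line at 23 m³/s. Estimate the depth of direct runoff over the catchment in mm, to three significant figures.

Direct runoff: 0.0, 91.0, 278.0, 163.0, 96.0, 57.0, 0.0 m³/s; ΣQ_DR = 685.0 m³/s.
V = ΣQ_DR · Δt = 685.0 × 7200 s = 4.932 × 10^6 m³.
Over A = 222 km², depth = V / A = 22.2 mm.

d ≈ 22.2 mm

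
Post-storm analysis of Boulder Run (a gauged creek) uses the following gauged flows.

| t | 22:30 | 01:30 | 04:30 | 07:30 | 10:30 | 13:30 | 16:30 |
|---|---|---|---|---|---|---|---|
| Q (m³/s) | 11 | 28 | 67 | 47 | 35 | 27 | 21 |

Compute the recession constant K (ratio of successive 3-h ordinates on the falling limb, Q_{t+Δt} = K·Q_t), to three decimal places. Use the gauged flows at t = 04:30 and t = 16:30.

K ≈ 0.748

Using the recession-limb readings at t = 04:30 and t = 16:30: Q falls from 67 to 21 m³/s over 4 intervals.
K = (Q₂/Q₁)^(1/4) = (21/67)^(1/4) = 0.748.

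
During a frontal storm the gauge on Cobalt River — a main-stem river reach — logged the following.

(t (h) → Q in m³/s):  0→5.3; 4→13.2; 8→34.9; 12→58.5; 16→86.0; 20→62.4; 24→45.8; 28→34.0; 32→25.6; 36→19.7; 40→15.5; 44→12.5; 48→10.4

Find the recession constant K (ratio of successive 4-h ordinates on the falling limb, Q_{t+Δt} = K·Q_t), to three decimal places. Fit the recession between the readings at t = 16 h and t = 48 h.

Using the recession-limb readings at t = 16 h and t = 48 h: Q falls from 86.0 to 10.4 m³/s over 8 intervals.
K = (Q₂/Q₁)^(1/8) = (10.4/86.0)^(1/8) = 0.768.

K ≈ 0.768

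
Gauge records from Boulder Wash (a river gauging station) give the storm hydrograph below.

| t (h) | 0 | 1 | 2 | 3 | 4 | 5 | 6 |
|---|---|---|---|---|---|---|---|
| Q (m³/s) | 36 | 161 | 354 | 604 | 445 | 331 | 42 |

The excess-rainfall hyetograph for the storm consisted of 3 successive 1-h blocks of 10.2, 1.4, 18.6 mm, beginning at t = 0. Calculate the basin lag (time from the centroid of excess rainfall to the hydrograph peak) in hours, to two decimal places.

t_L ≈ 1.22 h

Centroid of excess rainfall: t_c = Σ P_i·t̄_i / ΣP_i = 1.7781 h (block centres at 0.5, 1.5, 2.5 h).
Hydrograph peak occurs at t = 3 h, so basin lag t_L = 3 − 1.7781 = 1.22 h.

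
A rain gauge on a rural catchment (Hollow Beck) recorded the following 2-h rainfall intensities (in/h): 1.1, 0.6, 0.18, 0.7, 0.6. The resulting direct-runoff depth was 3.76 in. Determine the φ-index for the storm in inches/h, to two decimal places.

Only the 4 blocks with intensity above φ contribute runoff: 1.1, 0.6, 0.7, 0.6 in/h.
Σ(I−φ)·Δt = d  ⇒  (1.1+0.6+0.7+0.6 − 4φ)·2 = 3.76
φ = (3.000 − 3.76/2) / 4 = 0.28 in/h.

φ ≈ 0.28 in/h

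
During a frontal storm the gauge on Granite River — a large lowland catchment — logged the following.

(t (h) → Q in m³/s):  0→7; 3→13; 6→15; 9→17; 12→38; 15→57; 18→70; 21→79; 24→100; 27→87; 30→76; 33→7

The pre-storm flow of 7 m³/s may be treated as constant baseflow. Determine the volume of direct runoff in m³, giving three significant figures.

Direct-runoff ordinates (Q − Q_b): 0.0, 6.0, 8.0, 10.0, 31.0, 50.0, 63.0, 72.0, 93.0, 80.0, 69.0, 0.0 m³/s.
ΣQ_DR = 482.0 m³/s.
With Δt = 3 h = 10800 s, V = ΣQ_DR · Δt = 482.0 × 10800 = 5.21 × 10^6 m³.

V ≈ 5.21 × 10^6 m³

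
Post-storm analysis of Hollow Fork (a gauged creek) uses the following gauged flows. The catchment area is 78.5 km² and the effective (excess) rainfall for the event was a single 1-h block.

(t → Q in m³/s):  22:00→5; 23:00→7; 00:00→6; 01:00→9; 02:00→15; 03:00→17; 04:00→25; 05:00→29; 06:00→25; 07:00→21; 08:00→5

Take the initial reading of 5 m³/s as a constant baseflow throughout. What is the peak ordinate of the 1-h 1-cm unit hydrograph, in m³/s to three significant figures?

U_p ≈ 48.0 m³/s

Direct runoff: 0.0, 2.0, 1.0, 4.0, 10.0, 12.0, 20.0, 24.0, 20.0, 16.0, 0.0 m³/s; ΣQ_DR = 109.0 m³/s, peak = 24.0 m³/s.
Runoff depth d = ΣQ_DR·Δt / A = 109.0 × 3600 / (78.5 km²) = 4.999 mm.
The 1-cm UH is the DRH scaled by (10 mm)/d, so U_p = 24.0 × 10/4.999 = 48.0 m³/s.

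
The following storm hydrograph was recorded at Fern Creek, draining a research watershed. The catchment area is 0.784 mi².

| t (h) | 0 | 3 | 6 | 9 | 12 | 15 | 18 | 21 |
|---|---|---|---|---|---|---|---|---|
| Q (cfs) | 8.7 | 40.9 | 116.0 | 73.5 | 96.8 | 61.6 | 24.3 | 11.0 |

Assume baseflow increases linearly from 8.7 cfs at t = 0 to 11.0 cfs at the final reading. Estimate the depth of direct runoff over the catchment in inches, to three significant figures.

Direct runoff: 0.00, 31.87, 106.64, 63.81, 86.79, 51.26, 13.63, 0.00 cfs; ΣQ_DR = 354.0 cfs.
V = ΣQ_DR · Δt = 354.0 × 10800 s = 3.823 × 10^6 ft³.
Over A = 0.784 mi², depth = V / A = 2.10 in.

d ≈ 2.10 in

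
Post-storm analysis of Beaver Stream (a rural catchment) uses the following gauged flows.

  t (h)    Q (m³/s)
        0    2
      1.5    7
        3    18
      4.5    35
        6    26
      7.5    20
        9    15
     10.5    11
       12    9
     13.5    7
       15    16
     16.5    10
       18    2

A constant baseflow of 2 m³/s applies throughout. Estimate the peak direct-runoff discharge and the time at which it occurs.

Subtracting baseflow gives direct-runoff ordinates: 0.0, 5.0, 16.0, 33.0, 24.0, 18.0, 13.0, 9.0, 7.0, 5.0, 14.0, 8.0, 0.0 m³/s.
The maximum is 33.0 m³/s, occurring at the reading for t = 4.5 h.

Q_p = 33.0 m³/s at t = 4.5 h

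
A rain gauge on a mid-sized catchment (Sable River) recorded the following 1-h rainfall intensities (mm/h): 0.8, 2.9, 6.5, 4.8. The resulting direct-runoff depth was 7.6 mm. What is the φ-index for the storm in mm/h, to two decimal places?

Only the 3 blocks with intensity above φ contribute runoff: 2.9, 6.5, 4.8 mm/h.
Σ(I−φ)·Δt = d  ⇒  (2.9+6.5+4.8 − 3φ)·1 = 7.6
φ = (14.20 − 7.6/1) / 3 = 2.20 mm/h.

φ ≈ 2.20 mm/h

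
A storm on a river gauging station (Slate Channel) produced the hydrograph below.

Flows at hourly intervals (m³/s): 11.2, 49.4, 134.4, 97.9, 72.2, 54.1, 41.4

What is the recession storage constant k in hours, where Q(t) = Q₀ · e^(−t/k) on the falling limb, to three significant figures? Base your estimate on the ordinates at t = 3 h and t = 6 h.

On the falling limb, Q drops from 97.9 to 41.4 m³/s between t = 3 h and t = 6 h (Δt = 3 h).
k = −Δt / ln(Q₂/Q₁) = −3 / ln(41.4/97.9) = 3.49 h.

k ≈ 3.49 h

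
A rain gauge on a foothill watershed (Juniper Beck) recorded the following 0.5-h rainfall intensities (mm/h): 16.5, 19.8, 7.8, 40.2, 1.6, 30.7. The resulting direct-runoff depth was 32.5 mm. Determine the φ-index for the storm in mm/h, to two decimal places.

φ ≈ 10.55 mm/h

Only the 4 blocks with intensity above φ contribute runoff: 16.5, 19.8, 40.2, 30.7 mm/h.
Σ(I−φ)·Δt = d  ⇒  (16.5+19.8+40.2+30.7 − 4φ)·0.5 = 32.5
φ = (107.2 − 32.5/0.5) / 4 = 10.55 mm/h.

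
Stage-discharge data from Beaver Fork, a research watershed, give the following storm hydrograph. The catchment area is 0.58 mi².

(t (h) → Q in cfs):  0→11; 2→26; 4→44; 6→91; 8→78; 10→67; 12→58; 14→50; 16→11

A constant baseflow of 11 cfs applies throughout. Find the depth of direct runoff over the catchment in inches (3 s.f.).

d ≈ 1.80 in

Direct runoff: 0.0, 15.0, 33.0, 80.0, 67.0, 56.0, 47.0, 39.0, 0.0 cfs; ΣQ_DR = 337.0 cfs.
V = ΣQ_DR · Δt = 337.0 × 7200 s = 2.426 × 10^6 ft³.
Over A = 0.58 mi², depth = V / A = 1.80 in.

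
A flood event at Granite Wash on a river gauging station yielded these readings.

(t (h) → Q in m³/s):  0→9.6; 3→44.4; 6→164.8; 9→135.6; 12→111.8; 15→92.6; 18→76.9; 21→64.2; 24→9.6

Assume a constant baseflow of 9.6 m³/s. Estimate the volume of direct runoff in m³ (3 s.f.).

V ≈ 6.73 × 10^6 m³

Direct-runoff ordinates (Q − Q_b): 0.0, 34.8, 155.2, 126.0, 102.2, 83.0, 67.3, 54.6, 0.0 m³/s.
ΣQ_DR = 623.1 m³/s.
With Δt = 3 h = 10800 s, V = ΣQ_DR · Δt = 623.1 × 10800 = 6.73 × 10^6 m³.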